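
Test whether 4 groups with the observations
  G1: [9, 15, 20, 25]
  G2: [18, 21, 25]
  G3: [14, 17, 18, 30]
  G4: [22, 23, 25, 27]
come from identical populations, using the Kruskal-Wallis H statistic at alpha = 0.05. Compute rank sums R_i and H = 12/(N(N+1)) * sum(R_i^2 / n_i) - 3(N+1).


Step 1: Combine all N = 15 observations and assign midranks.
sorted (value, group, rank): (9,G1,1), (14,G3,2), (15,G1,3), (17,G3,4), (18,G2,5.5), (18,G3,5.5), (20,G1,7), (21,G2,8), (22,G4,9), (23,G4,10), (25,G1,12), (25,G2,12), (25,G4,12), (27,G4,14), (30,G3,15)
Step 2: Sum ranks within each group.
R_1 = 23 (n_1 = 4)
R_2 = 25.5 (n_2 = 3)
R_3 = 26.5 (n_3 = 4)
R_4 = 45 (n_4 = 4)
Step 3: H = 12/(N(N+1)) * sum(R_i^2/n_i) - 3(N+1)
     = 12/(15*16) * (23^2/4 + 25.5^2/3 + 26.5^2/4 + 45^2/4) - 3*16
     = 0.050000 * 1030.81 - 48
     = 3.540625.
Step 4: Ties present; correction factor C = 1 - 30/(15^3 - 15) = 0.991071. Corrected H = 3.540625 / 0.991071 = 3.572523.
Step 5: Under H0, H ~ chi^2(3); p-value = 0.311477.
Step 6: alpha = 0.05. fail to reject H0.

H = 3.5725, df = 3, p = 0.311477, fail to reject H0.


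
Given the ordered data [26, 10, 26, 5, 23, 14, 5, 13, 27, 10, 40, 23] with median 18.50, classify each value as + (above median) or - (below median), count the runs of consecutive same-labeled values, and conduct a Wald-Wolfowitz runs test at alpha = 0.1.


Step 1: Compute median = 18.50; label A = above, B = below.
Labels in order: ABABABBBABAA  (n_A = 6, n_B = 6)
Step 2: Count runs R = 9.
Step 3: Under H0 (random ordering), E[R] = 2*n_A*n_B/(n_A+n_B) + 1 = 2*6*6/12 + 1 = 7.0000.
        Var[R] = 2*n_A*n_B*(2*n_A*n_B - n_A - n_B) / ((n_A+n_B)^2 * (n_A+n_B-1)) = 4320/1584 = 2.7273.
        SD[R] = 1.6514.
Step 4: Continuity-corrected z = (R - 0.5 - E[R]) / SD[R] = (9 - 0.5 - 7.0000) / 1.6514 = 0.9083.
Step 5: Two-sided p-value via normal approximation = 2*(1 - Phi(|z|)) = 0.363722.
Step 6: alpha = 0.1. fail to reject H0.

R = 9, z = 0.9083, p = 0.363722, fail to reject H0.


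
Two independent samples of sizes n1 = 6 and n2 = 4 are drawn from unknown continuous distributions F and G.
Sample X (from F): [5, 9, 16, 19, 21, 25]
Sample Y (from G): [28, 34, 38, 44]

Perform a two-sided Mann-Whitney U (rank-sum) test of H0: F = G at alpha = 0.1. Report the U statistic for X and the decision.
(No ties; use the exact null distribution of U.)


Step 1: Combine and sort all 10 observations; assign midranks.
sorted (value, group): (5,X), (9,X), (16,X), (19,X), (21,X), (25,X), (28,Y), (34,Y), (38,Y), (44,Y)
ranks: 5->1, 9->2, 16->3, 19->4, 21->5, 25->6, 28->7, 34->8, 38->9, 44->10
Step 2: Rank sum for X: R1 = 1 + 2 + 3 + 4 + 5 + 6 = 21.
Step 3: U_X = R1 - n1(n1+1)/2 = 21 - 6*7/2 = 21 - 21 = 0.
       U_Y = n1*n2 - U_X = 24 - 0 = 24.
Step 4: No ties, so the exact null distribution of U (based on enumerating the C(10,6) = 210 equally likely rank assignments) gives the two-sided p-value.
Step 5: p-value = 0.009524; compare to alpha = 0.1. reject H0.

U_X = 0, p = 0.009524, reject H0 at alpha = 0.1.


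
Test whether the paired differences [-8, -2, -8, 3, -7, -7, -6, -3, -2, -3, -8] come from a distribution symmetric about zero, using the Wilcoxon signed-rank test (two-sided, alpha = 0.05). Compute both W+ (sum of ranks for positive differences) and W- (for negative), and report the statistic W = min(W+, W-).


Step 1: Drop any zero differences (none here) and take |d_i|.
|d| = [8, 2, 8, 3, 7, 7, 6, 3, 2, 3, 8]
Step 2: Midrank |d_i| (ties get averaged ranks).
ranks: |8|->10, |2|->1.5, |8|->10, |3|->4, |7|->7.5, |7|->7.5, |6|->6, |3|->4, |2|->1.5, |3|->4, |8|->10
Step 3: Attach original signs; sum ranks with positive sign and with negative sign.
W+ = 4 = 4
W- = 10 + 1.5 + 10 + 7.5 + 7.5 + 6 + 4 + 1.5 + 4 + 10 = 62
(Check: W+ + W- = 66 should equal n(n+1)/2 = 66.)
Step 4: Test statistic W = min(W+, W-) = 4.
Step 5: Ties in |d|, so use the tie-corrected normal approximation.
        E[W] = n(n+1)/4 = 11*12/4 = 33.
        Tie groups: |d|=2 (t=2), |d|=3 (t=3), |d|=7 (t=2), |d|=8 (t=3); sum(t^3 - t) = 60.
        Var[W] = n(n+1)(2n+1)/24 - sum(t^3-t)/48 = 3036/24 - 60/48 = 125.25.
        z = (W - E[W]) / sqrt(Var[W]) = (4 - 33) / 11.1915 = -2.5912.
        Two-sided p = 2*Phi(z) = 0.009563.
Step 6: alpha = 0.05. reject H0.

W+ = 4, W- = 62, W = min = 4, p = 0.009563, reject H0.


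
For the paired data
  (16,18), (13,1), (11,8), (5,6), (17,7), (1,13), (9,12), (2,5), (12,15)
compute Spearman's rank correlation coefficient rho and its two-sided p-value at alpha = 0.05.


Step 1: Rank x and y separately (midranks; no ties here).
rank(x): 16->8, 13->7, 11->5, 5->3, 17->9, 1->1, 9->4, 2->2, 12->6
rank(y): 18->9, 1->1, 8->5, 6->3, 7->4, 13->7, 12->6, 5->2, 15->8
Step 2: d_i = R_x(i) - R_y(i); compute d_i^2.
  (8-9)^2=1, (7-1)^2=36, (5-5)^2=0, (3-3)^2=0, (9-4)^2=25, (1-7)^2=36, (4-6)^2=4, (2-2)^2=0, (6-8)^2=4
sum(d^2) = 106.
Step 3: rho = 1 - 6*106 / (9*(9^2 - 1)) = 1 - 636/720 = 0.116667.
Step 4: Under H0, t = rho * sqrt((n-2)/(1-rho^2)) = 0.3108 ~ t(7).
Step 5: Two-sided p-value from the t-distribution with 7 df = 0.765008.
Step 6: alpha = 0.05. fail to reject H0.

rho = 0.1167, p = 0.765008, fail to reject H0 at alpha = 0.05.


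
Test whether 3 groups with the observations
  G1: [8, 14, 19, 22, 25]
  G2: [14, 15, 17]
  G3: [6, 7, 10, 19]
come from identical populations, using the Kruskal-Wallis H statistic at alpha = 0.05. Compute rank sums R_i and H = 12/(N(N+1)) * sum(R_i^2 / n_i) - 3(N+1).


Step 1: Combine all N = 12 observations and assign midranks.
sorted (value, group, rank): (6,G3,1), (7,G3,2), (8,G1,3), (10,G3,4), (14,G1,5.5), (14,G2,5.5), (15,G2,7), (17,G2,8), (19,G1,9.5), (19,G3,9.5), (22,G1,11), (25,G1,12)
Step 2: Sum ranks within each group.
R_1 = 41 (n_1 = 5)
R_2 = 20.5 (n_2 = 3)
R_3 = 16.5 (n_3 = 4)
Step 3: H = 12/(N(N+1)) * sum(R_i^2/n_i) - 3(N+1)
     = 12/(12*13) * (41^2/5 + 20.5^2/3 + 16.5^2/4) - 3*13
     = 0.076923 * 544.346 - 39
     = 2.872756.
Step 4: Ties present; correction factor C = 1 - 12/(12^3 - 12) = 0.993007. Corrected H = 2.872756 / 0.993007 = 2.892987.
Step 5: Under H0, H ~ chi^2(2); p-value = 0.235394.
Step 6: alpha = 0.05. fail to reject H0.

H = 2.8930, df = 2, p = 0.235394, fail to reject H0.


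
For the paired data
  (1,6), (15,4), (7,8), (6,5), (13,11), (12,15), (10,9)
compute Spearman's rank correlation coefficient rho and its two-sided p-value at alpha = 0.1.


Step 1: Rank x and y separately (midranks; no ties here).
rank(x): 1->1, 15->7, 7->3, 6->2, 13->6, 12->5, 10->4
rank(y): 6->3, 4->1, 8->4, 5->2, 11->6, 15->7, 9->5
Step 2: d_i = R_x(i) - R_y(i); compute d_i^2.
  (1-3)^2=4, (7-1)^2=36, (3-4)^2=1, (2-2)^2=0, (6-6)^2=0, (5-7)^2=4, (4-5)^2=1
sum(d^2) = 46.
Step 3: rho = 1 - 6*46 / (7*(7^2 - 1)) = 1 - 276/336 = 0.178571.
Step 4: Under H0, t = rho * sqrt((n-2)/(1-rho^2)) = 0.4058 ~ t(5).
Step 5: Two-sided p-value from the t-distribution with 5 df = 0.701658.
Step 6: alpha = 0.1. fail to reject H0.

rho = 0.1786, p = 0.701658, fail to reject H0 at alpha = 0.1.


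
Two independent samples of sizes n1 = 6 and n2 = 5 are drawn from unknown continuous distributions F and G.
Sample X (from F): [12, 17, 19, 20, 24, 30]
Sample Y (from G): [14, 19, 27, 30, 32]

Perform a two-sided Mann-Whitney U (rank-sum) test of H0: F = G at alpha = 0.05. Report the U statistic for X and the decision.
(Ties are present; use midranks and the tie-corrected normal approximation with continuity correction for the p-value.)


Step 1: Combine and sort all 11 observations; assign midranks.
sorted (value, group): (12,X), (14,Y), (17,X), (19,X), (19,Y), (20,X), (24,X), (27,Y), (30,X), (30,Y), (32,Y)
ranks: 12->1, 14->2, 17->3, 19->4.5, 19->4.5, 20->6, 24->7, 27->8, 30->9.5, 30->9.5, 32->11
Step 2: Rank sum for X: R1 = 1 + 3 + 4.5 + 6 + 7 + 9.5 = 31.
Step 3: U_X = R1 - n1(n1+1)/2 = 31 - 6*7/2 = 31 - 21 = 10.
       U_Y = n1*n2 - U_X = 30 - 10 = 20.
Step 4: Ties are present, so use the tie-corrected normal approximation (with continuity correction) for the p-value.
Step 5: p-value = 0.409176; compare to alpha = 0.05. fail to reject H0.

U_X = 10, p = 0.409176, fail to reject H0 at alpha = 0.05.


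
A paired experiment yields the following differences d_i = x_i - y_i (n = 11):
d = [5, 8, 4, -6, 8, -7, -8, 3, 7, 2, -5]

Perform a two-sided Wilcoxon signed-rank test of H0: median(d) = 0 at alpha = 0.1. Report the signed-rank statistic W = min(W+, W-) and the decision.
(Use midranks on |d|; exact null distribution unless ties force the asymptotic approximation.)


Step 1: Drop any zero differences (none here) and take |d_i|.
|d| = [5, 8, 4, 6, 8, 7, 8, 3, 7, 2, 5]
Step 2: Midrank |d_i| (ties get averaged ranks).
ranks: |5|->4.5, |8|->10, |4|->3, |6|->6, |8|->10, |7|->7.5, |8|->10, |3|->2, |7|->7.5, |2|->1, |5|->4.5
Step 3: Attach original signs; sum ranks with positive sign and with negative sign.
W+ = 4.5 + 10 + 3 + 10 + 2 + 7.5 + 1 = 38
W- = 6 + 7.5 + 10 + 4.5 = 28
(Check: W+ + W- = 66 should equal n(n+1)/2 = 66.)
Step 4: Test statistic W = min(W+, W-) = 28.
Step 5: Ties in |d|, so use the tie-corrected normal approximation.
        E[W] = n(n+1)/4 = 11*12/4 = 33.
        Tie groups: |d|=5 (t=2), |d|=7 (t=2), |d|=8 (t=3); sum(t^3 - t) = 36.
        Var[W] = n(n+1)(2n+1)/24 - sum(t^3-t)/48 = 3036/24 - 36/48 = 125.75.
        z = (W - E[W]) / sqrt(Var[W]) = (28 - 33) / 11.2138 = -0.4459.
        Two-sided p = 2*Phi(z) = 0.655685.
Step 6: alpha = 0.1. fail to reject H0.

W+ = 38, W- = 28, W = min = 28, p = 0.655685, fail to reject H0.


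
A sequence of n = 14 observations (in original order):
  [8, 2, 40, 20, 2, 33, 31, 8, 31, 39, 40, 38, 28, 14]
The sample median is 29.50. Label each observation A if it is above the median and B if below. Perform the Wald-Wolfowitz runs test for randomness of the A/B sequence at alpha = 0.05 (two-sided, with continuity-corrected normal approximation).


Step 1: Compute median = 29.50; label A = above, B = below.
Labels in order: BBABBAABAAAABB  (n_A = 7, n_B = 7)
Step 2: Count runs R = 7.
Step 3: Under H0 (random ordering), E[R] = 2*n_A*n_B/(n_A+n_B) + 1 = 2*7*7/14 + 1 = 8.0000.
        Var[R] = 2*n_A*n_B*(2*n_A*n_B - n_A - n_B) / ((n_A+n_B)^2 * (n_A+n_B-1)) = 8232/2548 = 3.2308.
        SD[R] = 1.7974.
Step 4: Continuity-corrected z = (R + 0.5 - E[R]) / SD[R] = (7 + 0.5 - 8.0000) / 1.7974 = -0.2782.
Step 5: Two-sided p-value via normal approximation = 2*(1 - Phi(|z|)) = 0.780879.
Step 6: alpha = 0.05. fail to reject H0.

R = 7, z = -0.2782, p = 0.780879, fail to reject H0.


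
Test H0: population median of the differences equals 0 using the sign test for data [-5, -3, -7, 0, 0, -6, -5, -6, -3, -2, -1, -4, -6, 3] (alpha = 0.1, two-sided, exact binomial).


Step 1: Discard zero differences. Original n = 14; n_eff = number of nonzero differences = 12.
Nonzero differences (with sign): -5, -3, -7, -6, -5, -6, -3, -2, -1, -4, -6, +3
Step 2: Count signs: positive = 1, negative = 11.
Step 3: Under H0: P(positive) = 0.5, so the number of positives S ~ Bin(12, 0.5).
Step 4: Two-sided exact p-value = sum of Bin(12,0.5) probabilities at or below the observed probability = 0.006348.
Step 5: alpha = 0.1. reject H0.

n_eff = 12, pos = 1, neg = 11, p = 0.006348, reject H0.


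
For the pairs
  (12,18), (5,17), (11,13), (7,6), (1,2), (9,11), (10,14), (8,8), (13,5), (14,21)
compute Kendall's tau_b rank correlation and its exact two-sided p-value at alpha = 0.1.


Step 1: Enumerate the 45 unordered pairs (i,j) with i<j and classify each by sign(x_j-x_i) * sign(y_j-y_i).
  (1,2):dx=-7,dy=-1->C; (1,3):dx=-1,dy=-5->C; (1,4):dx=-5,dy=-12->C; (1,5):dx=-11,dy=-16->C
  (1,6):dx=-3,dy=-7->C; (1,7):dx=-2,dy=-4->C; (1,8):dx=-4,dy=-10->C; (1,9):dx=+1,dy=-13->D
  (1,10):dx=+2,dy=+3->C; (2,3):dx=+6,dy=-4->D; (2,4):dx=+2,dy=-11->D; (2,5):dx=-4,dy=-15->C
  (2,6):dx=+4,dy=-6->D; (2,7):dx=+5,dy=-3->D; (2,8):dx=+3,dy=-9->D; (2,9):dx=+8,dy=-12->D
  (2,10):dx=+9,dy=+4->C; (3,4):dx=-4,dy=-7->C; (3,5):dx=-10,dy=-11->C; (3,6):dx=-2,dy=-2->C
  (3,7):dx=-1,dy=+1->D; (3,8):dx=-3,dy=-5->C; (3,9):dx=+2,dy=-8->D; (3,10):dx=+3,dy=+8->C
  (4,5):dx=-6,dy=-4->C; (4,6):dx=+2,dy=+5->C; (4,7):dx=+3,dy=+8->C; (4,8):dx=+1,dy=+2->C
  (4,9):dx=+6,dy=-1->D; (4,10):dx=+7,dy=+15->C; (5,6):dx=+8,dy=+9->C; (5,7):dx=+9,dy=+12->C
  (5,8):dx=+7,dy=+6->C; (5,9):dx=+12,dy=+3->C; (5,10):dx=+13,dy=+19->C; (6,7):dx=+1,dy=+3->C
  (6,8):dx=-1,dy=-3->C; (6,9):dx=+4,dy=-6->D; (6,10):dx=+5,dy=+10->C; (7,8):dx=-2,dy=-6->C
  (7,9):dx=+3,dy=-9->D; (7,10):dx=+4,dy=+7->C; (8,9):dx=+5,dy=-3->D; (8,10):dx=+6,dy=+13->C
  (9,10):dx=+1,dy=+16->C
Step 2: C = 32, D = 13, total pairs = 45.
Step 3: tau = (C - D)/(n(n-1)/2) = (32 - 13)/45 = 0.422222.
Step 4: Exact two-sided p-value (enumerate n! = 3628800 permutations of y under H0): p = 0.108313.
Step 5: alpha = 0.1. fail to reject H0.

tau_b = 0.4222 (C=32, D=13), p = 0.108313, fail to reject H0.


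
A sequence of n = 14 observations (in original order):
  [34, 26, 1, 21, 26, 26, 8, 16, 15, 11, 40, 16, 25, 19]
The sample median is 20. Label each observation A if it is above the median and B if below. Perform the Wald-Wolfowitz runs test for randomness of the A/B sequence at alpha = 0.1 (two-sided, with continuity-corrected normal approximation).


Step 1: Compute median = 20; label A = above, B = below.
Labels in order: AABAAABBBBABAB  (n_A = 7, n_B = 7)
Step 2: Count runs R = 8.
Step 3: Under H0 (random ordering), E[R] = 2*n_A*n_B/(n_A+n_B) + 1 = 2*7*7/14 + 1 = 8.0000.
        Var[R] = 2*n_A*n_B*(2*n_A*n_B - n_A - n_B) / ((n_A+n_B)^2 * (n_A+n_B-1)) = 8232/2548 = 3.2308.
        SD[R] = 1.7974.
Step 4: R = E[R], so z = 0 with no continuity correction.
Step 5: Two-sided p-value via normal approximation = 2*(1 - Phi(|z|)) = 1.000000.
Step 6: alpha = 0.1. fail to reject H0.

R = 8, z = 0.0000, p = 1.000000, fail to reject H0.


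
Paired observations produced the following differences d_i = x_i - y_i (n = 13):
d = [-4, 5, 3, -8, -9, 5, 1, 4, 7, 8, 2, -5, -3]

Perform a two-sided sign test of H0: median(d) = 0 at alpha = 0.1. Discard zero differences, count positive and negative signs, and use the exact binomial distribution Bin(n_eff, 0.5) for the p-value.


Step 1: Discard zero differences. Original n = 13; n_eff = number of nonzero differences = 13.
Nonzero differences (with sign): -4, +5, +3, -8, -9, +5, +1, +4, +7, +8, +2, -5, -3
Step 2: Count signs: positive = 8, negative = 5.
Step 3: Under H0: P(positive) = 0.5, so the number of positives S ~ Bin(13, 0.5).
Step 4: Two-sided exact p-value = sum of Bin(13,0.5) probabilities at or below the observed probability = 0.581055.
Step 5: alpha = 0.1. fail to reject H0.

n_eff = 13, pos = 8, neg = 5, p = 0.581055, fail to reject H0.


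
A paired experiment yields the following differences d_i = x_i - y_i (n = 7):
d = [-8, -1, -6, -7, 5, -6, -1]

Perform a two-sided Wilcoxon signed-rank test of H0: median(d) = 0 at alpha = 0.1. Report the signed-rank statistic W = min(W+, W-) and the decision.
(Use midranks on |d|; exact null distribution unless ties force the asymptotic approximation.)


Step 1: Drop any zero differences (none here) and take |d_i|.
|d| = [8, 1, 6, 7, 5, 6, 1]
Step 2: Midrank |d_i| (ties get averaged ranks).
ranks: |8|->7, |1|->1.5, |6|->4.5, |7|->6, |5|->3, |6|->4.5, |1|->1.5
Step 3: Attach original signs; sum ranks with positive sign and with negative sign.
W+ = 3 = 3
W- = 7 + 1.5 + 4.5 + 6 + 4.5 + 1.5 = 25
(Check: W+ + W- = 28 should equal n(n+1)/2 = 28.)
Step 4: Test statistic W = min(W+, W-) = 3.
Step 5: Ties in |d|, so use the tie-corrected normal approximation.
        E[W] = n(n+1)/4 = 7*8/4 = 14.
        Tie groups: |d|=1 (t=2), |d|=6 (t=2); sum(t^3 - t) = 12.
        Var[W] = n(n+1)(2n+1)/24 - sum(t^3-t)/48 = 840/24 - 12/48 = 34.75.
        z = (W - E[W]) / sqrt(Var[W]) = (3 - 14) / 5.8949 = -1.8660.
        Two-sided p = 2*Phi(z) = 0.062039.
Step 6: alpha = 0.1. reject H0.

W+ = 3, W- = 25, W = min = 3, p = 0.062039, reject H0.


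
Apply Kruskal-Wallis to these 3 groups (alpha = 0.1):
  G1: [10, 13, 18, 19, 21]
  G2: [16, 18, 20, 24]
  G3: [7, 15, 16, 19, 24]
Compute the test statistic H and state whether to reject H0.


Step 1: Combine all N = 14 observations and assign midranks.
sorted (value, group, rank): (7,G3,1), (10,G1,2), (13,G1,3), (15,G3,4), (16,G2,5.5), (16,G3,5.5), (18,G1,7.5), (18,G2,7.5), (19,G1,9.5), (19,G3,9.5), (20,G2,11), (21,G1,12), (24,G2,13.5), (24,G3,13.5)
Step 2: Sum ranks within each group.
R_1 = 34 (n_1 = 5)
R_2 = 37.5 (n_2 = 4)
R_3 = 33.5 (n_3 = 5)
Step 3: H = 12/(N(N+1)) * sum(R_i^2/n_i) - 3(N+1)
     = 12/(14*15) * (34^2/5 + 37.5^2/4 + 33.5^2/5) - 3*15
     = 0.057143 * 807.212 - 45
     = 1.126429.
Step 4: Ties present; correction factor C = 1 - 24/(14^3 - 14) = 0.991209. Corrected H = 1.126429 / 0.991209 = 1.136419.
Step 5: Under H0, H ~ chi^2(2); p-value = 0.566539.
Step 6: alpha = 0.1. fail to reject H0.

H = 1.1364, df = 2, p = 0.566539, fail to reject H0.


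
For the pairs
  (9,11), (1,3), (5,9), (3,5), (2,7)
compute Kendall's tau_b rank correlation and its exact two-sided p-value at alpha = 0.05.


Step 1: Enumerate the 10 unordered pairs (i,j) with i<j and classify each by sign(x_j-x_i) * sign(y_j-y_i).
  (1,2):dx=-8,dy=-8->C; (1,3):dx=-4,dy=-2->C; (1,4):dx=-6,dy=-6->C; (1,5):dx=-7,dy=-4->C
  (2,3):dx=+4,dy=+6->C; (2,4):dx=+2,dy=+2->C; (2,5):dx=+1,dy=+4->C; (3,4):dx=-2,dy=-4->C
  (3,5):dx=-3,dy=-2->C; (4,5):dx=-1,dy=+2->D
Step 2: C = 9, D = 1, total pairs = 10.
Step 3: tau = (C - D)/(n(n-1)/2) = (9 - 1)/10 = 0.800000.
Step 4: Exact two-sided p-value (enumerate n! = 120 permutations of y under H0): p = 0.083333.
Step 5: alpha = 0.05. fail to reject H0.

tau_b = 0.8000 (C=9, D=1), p = 0.083333, fail to reject H0.


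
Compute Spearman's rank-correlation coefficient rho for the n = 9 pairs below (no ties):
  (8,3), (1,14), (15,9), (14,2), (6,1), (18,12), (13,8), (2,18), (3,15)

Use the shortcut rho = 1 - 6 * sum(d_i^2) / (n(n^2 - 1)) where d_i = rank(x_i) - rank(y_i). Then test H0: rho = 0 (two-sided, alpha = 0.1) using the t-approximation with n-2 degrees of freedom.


Step 1: Rank x and y separately (midranks; no ties here).
rank(x): 8->5, 1->1, 15->8, 14->7, 6->4, 18->9, 13->6, 2->2, 3->3
rank(y): 3->3, 14->7, 9->5, 2->2, 1->1, 12->6, 8->4, 18->9, 15->8
Step 2: d_i = R_x(i) - R_y(i); compute d_i^2.
  (5-3)^2=4, (1-7)^2=36, (8-5)^2=9, (7-2)^2=25, (4-1)^2=9, (9-6)^2=9, (6-4)^2=4, (2-9)^2=49, (3-8)^2=25
sum(d^2) = 170.
Step 3: rho = 1 - 6*170 / (9*(9^2 - 1)) = 1 - 1020/720 = -0.416667.
Step 4: Under H0, t = rho * sqrt((n-2)/(1-rho^2)) = -1.2127 ~ t(7).
Step 5: Two-sided p-value from the t-distribution with 7 df = 0.264586.
Step 6: alpha = 0.1. fail to reject H0.

rho = -0.4167, p = 0.264586, fail to reject H0 at alpha = 0.1.


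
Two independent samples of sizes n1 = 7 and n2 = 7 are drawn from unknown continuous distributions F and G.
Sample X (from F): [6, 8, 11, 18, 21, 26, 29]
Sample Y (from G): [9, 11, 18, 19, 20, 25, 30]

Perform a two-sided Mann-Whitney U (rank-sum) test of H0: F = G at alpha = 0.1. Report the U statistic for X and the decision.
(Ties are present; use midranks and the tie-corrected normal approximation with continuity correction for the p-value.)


Step 1: Combine and sort all 14 observations; assign midranks.
sorted (value, group): (6,X), (8,X), (9,Y), (11,X), (11,Y), (18,X), (18,Y), (19,Y), (20,Y), (21,X), (25,Y), (26,X), (29,X), (30,Y)
ranks: 6->1, 8->2, 9->3, 11->4.5, 11->4.5, 18->6.5, 18->6.5, 19->8, 20->9, 21->10, 25->11, 26->12, 29->13, 30->14
Step 2: Rank sum for X: R1 = 1 + 2 + 4.5 + 6.5 + 10 + 12 + 13 = 49.
Step 3: U_X = R1 - n1(n1+1)/2 = 49 - 7*8/2 = 49 - 28 = 21.
       U_Y = n1*n2 - U_X = 49 - 21 = 28.
Step 4: Ties are present, so use the tie-corrected normal approximation (with continuity correction) for the p-value.
Step 5: p-value = 0.700852; compare to alpha = 0.1. fail to reject H0.

U_X = 21, p = 0.700852, fail to reject H0 at alpha = 0.1.


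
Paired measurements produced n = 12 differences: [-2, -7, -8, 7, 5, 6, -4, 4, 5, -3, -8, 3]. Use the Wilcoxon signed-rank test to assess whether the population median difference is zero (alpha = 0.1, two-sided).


Step 1: Drop any zero differences (none here) and take |d_i|.
|d| = [2, 7, 8, 7, 5, 6, 4, 4, 5, 3, 8, 3]
Step 2: Midrank |d_i| (ties get averaged ranks).
ranks: |2|->1, |7|->9.5, |8|->11.5, |7|->9.5, |5|->6.5, |6|->8, |4|->4.5, |4|->4.5, |5|->6.5, |3|->2.5, |8|->11.5, |3|->2.5
Step 3: Attach original signs; sum ranks with positive sign and with negative sign.
W+ = 9.5 + 6.5 + 8 + 4.5 + 6.5 + 2.5 = 37.5
W- = 1 + 9.5 + 11.5 + 4.5 + 2.5 + 11.5 = 40.5
(Check: W+ + W- = 78 should equal n(n+1)/2 = 78.)
Step 4: Test statistic W = min(W+, W-) = 37.5.
Step 5: Ties in |d|, so use the tie-corrected normal approximation.
        E[W] = n(n+1)/4 = 12*13/4 = 39.
        Tie groups: |d|=3 (t=2), |d|=4 (t=2), |d|=5 (t=2), |d|=7 (t=2), |d|=8 (t=2); sum(t^3 - t) = 30.
        Var[W] = n(n+1)(2n+1)/24 - sum(t^3-t)/48 = 3900/24 - 30/48 = 161.875.
        z = (W - E[W]) / sqrt(Var[W]) = (37.5 - 39) / 12.7230 = -0.1179.
        Two-sided p = 2*Phi(z) = 0.906150.
Step 6: alpha = 0.1. fail to reject H0.

W+ = 37.5, W- = 40.5, W = min = 37.5, p = 0.906150, fail to reject H0.


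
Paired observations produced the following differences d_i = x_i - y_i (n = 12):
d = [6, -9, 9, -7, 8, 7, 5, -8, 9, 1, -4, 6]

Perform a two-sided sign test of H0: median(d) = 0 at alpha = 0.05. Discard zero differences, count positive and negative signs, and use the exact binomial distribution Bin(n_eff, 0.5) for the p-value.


Step 1: Discard zero differences. Original n = 12; n_eff = number of nonzero differences = 12.
Nonzero differences (with sign): +6, -9, +9, -7, +8, +7, +5, -8, +9, +1, -4, +6
Step 2: Count signs: positive = 8, negative = 4.
Step 3: Under H0: P(positive) = 0.5, so the number of positives S ~ Bin(12, 0.5).
Step 4: Two-sided exact p-value = sum of Bin(12,0.5) probabilities at or below the observed probability = 0.387695.
Step 5: alpha = 0.05. fail to reject H0.

n_eff = 12, pos = 8, neg = 4, p = 0.387695, fail to reject H0.


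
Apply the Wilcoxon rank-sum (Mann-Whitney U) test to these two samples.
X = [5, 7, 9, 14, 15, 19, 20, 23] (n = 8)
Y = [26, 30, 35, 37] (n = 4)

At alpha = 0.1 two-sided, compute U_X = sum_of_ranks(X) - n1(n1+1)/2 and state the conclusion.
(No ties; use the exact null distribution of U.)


Step 1: Combine and sort all 12 observations; assign midranks.
sorted (value, group): (5,X), (7,X), (9,X), (14,X), (15,X), (19,X), (20,X), (23,X), (26,Y), (30,Y), (35,Y), (37,Y)
ranks: 5->1, 7->2, 9->3, 14->4, 15->5, 19->6, 20->7, 23->8, 26->9, 30->10, 35->11, 37->12
Step 2: Rank sum for X: R1 = 1 + 2 + 3 + 4 + 5 + 6 + 7 + 8 = 36.
Step 3: U_X = R1 - n1(n1+1)/2 = 36 - 8*9/2 = 36 - 36 = 0.
       U_Y = n1*n2 - U_X = 32 - 0 = 32.
Step 4: No ties, so the exact null distribution of U (based on enumerating the C(12,8) = 495 equally likely rank assignments) gives the two-sided p-value.
Step 5: p-value = 0.004040; compare to alpha = 0.1. reject H0.

U_X = 0, p = 0.004040, reject H0 at alpha = 0.1.


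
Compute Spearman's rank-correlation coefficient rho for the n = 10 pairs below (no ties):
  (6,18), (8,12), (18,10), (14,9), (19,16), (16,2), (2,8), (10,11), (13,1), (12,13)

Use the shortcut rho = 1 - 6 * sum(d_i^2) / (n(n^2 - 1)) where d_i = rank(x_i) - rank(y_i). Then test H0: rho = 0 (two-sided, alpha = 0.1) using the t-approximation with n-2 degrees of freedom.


Step 1: Rank x and y separately (midranks; no ties here).
rank(x): 6->2, 8->3, 18->9, 14->7, 19->10, 16->8, 2->1, 10->4, 13->6, 12->5
rank(y): 18->10, 12->7, 10->5, 9->4, 16->9, 2->2, 8->3, 11->6, 1->1, 13->8
Step 2: d_i = R_x(i) - R_y(i); compute d_i^2.
  (2-10)^2=64, (3-7)^2=16, (9-5)^2=16, (7-4)^2=9, (10-9)^2=1, (8-2)^2=36, (1-3)^2=4, (4-6)^2=4, (6-1)^2=25, (5-8)^2=9
sum(d^2) = 184.
Step 3: rho = 1 - 6*184 / (10*(10^2 - 1)) = 1 - 1104/990 = -0.115152.
Step 4: Under H0, t = rho * sqrt((n-2)/(1-rho^2)) = -0.3279 ~ t(8).
Step 5: Two-sided p-value from the t-distribution with 8 df = 0.751420.
Step 6: alpha = 0.1. fail to reject H0.

rho = -0.1152, p = 0.751420, fail to reject H0 at alpha = 0.1.


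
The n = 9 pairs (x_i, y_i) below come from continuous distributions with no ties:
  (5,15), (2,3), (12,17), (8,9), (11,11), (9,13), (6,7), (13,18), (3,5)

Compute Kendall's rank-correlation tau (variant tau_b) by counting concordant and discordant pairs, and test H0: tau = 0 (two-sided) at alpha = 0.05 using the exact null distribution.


Step 1: Enumerate the 36 unordered pairs (i,j) with i<j and classify each by sign(x_j-x_i) * sign(y_j-y_i).
  (1,2):dx=-3,dy=-12->C; (1,3):dx=+7,dy=+2->C; (1,4):dx=+3,dy=-6->D; (1,5):dx=+6,dy=-4->D
  (1,6):dx=+4,dy=-2->D; (1,7):dx=+1,dy=-8->D; (1,8):dx=+8,dy=+3->C; (1,9):dx=-2,dy=-10->C
  (2,3):dx=+10,dy=+14->C; (2,4):dx=+6,dy=+6->C; (2,5):dx=+9,dy=+8->C; (2,6):dx=+7,dy=+10->C
  (2,7):dx=+4,dy=+4->C; (2,8):dx=+11,dy=+15->C; (2,9):dx=+1,dy=+2->C; (3,4):dx=-4,dy=-8->C
  (3,5):dx=-1,dy=-6->C; (3,6):dx=-3,dy=-4->C; (3,7):dx=-6,dy=-10->C; (3,8):dx=+1,dy=+1->C
  (3,9):dx=-9,dy=-12->C; (4,5):dx=+3,dy=+2->C; (4,6):dx=+1,dy=+4->C; (4,7):dx=-2,dy=-2->C
  (4,8):dx=+5,dy=+9->C; (4,9):dx=-5,dy=-4->C; (5,6):dx=-2,dy=+2->D; (5,7):dx=-5,dy=-4->C
  (5,8):dx=+2,dy=+7->C; (5,9):dx=-8,dy=-6->C; (6,7):dx=-3,dy=-6->C; (6,8):dx=+4,dy=+5->C
  (6,9):dx=-6,dy=-8->C; (7,8):dx=+7,dy=+11->C; (7,9):dx=-3,dy=-2->C; (8,9):dx=-10,dy=-13->C
Step 2: C = 31, D = 5, total pairs = 36.
Step 3: tau = (C - D)/(n(n-1)/2) = (31 - 5)/36 = 0.722222.
Step 4: Exact two-sided p-value (enumerate n! = 362880 permutations of y under H0): p = 0.005886.
Step 5: alpha = 0.05. reject H0.

tau_b = 0.7222 (C=31, D=5), p = 0.005886, reject H0.


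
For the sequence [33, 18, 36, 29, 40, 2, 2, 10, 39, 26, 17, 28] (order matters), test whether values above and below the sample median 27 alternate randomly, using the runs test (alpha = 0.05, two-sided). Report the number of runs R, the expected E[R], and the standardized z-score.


Step 1: Compute median = 27; label A = above, B = below.
Labels in order: ABAAABBBABBA  (n_A = 6, n_B = 6)
Step 2: Count runs R = 7.
Step 3: Under H0 (random ordering), E[R] = 2*n_A*n_B/(n_A+n_B) + 1 = 2*6*6/12 + 1 = 7.0000.
        Var[R] = 2*n_A*n_B*(2*n_A*n_B - n_A - n_B) / ((n_A+n_B)^2 * (n_A+n_B-1)) = 4320/1584 = 2.7273.
        SD[R] = 1.6514.
Step 4: R = E[R], so z = 0 with no continuity correction.
Step 5: Two-sided p-value via normal approximation = 2*(1 - Phi(|z|)) = 1.000000.
Step 6: alpha = 0.05. fail to reject H0.

R = 7, z = 0.0000, p = 1.000000, fail to reject H0.


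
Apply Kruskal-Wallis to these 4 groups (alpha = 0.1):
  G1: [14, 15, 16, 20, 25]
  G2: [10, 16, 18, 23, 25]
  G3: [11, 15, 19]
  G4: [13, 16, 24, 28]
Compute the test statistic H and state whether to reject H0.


Step 1: Combine all N = 17 observations and assign midranks.
sorted (value, group, rank): (10,G2,1), (11,G3,2), (13,G4,3), (14,G1,4), (15,G1,5.5), (15,G3,5.5), (16,G1,8), (16,G2,8), (16,G4,8), (18,G2,10), (19,G3,11), (20,G1,12), (23,G2,13), (24,G4,14), (25,G1,15.5), (25,G2,15.5), (28,G4,17)
Step 2: Sum ranks within each group.
R_1 = 45 (n_1 = 5)
R_2 = 47.5 (n_2 = 5)
R_3 = 18.5 (n_3 = 3)
R_4 = 42 (n_4 = 4)
Step 3: H = 12/(N(N+1)) * sum(R_i^2/n_i) - 3(N+1)
     = 12/(17*18) * (45^2/5 + 47.5^2/5 + 18.5^2/3 + 42^2/4) - 3*18
     = 0.039216 * 1411.33 - 54
     = 1.346405.
Step 4: Ties present; correction factor C = 1 - 36/(17^3 - 17) = 0.992647. Corrected H = 1.346405 / 0.992647 = 1.356379.
Step 5: Under H0, H ~ chi^2(3); p-value = 0.715791.
Step 6: alpha = 0.1. fail to reject H0.

H = 1.3564, df = 3, p = 0.715791, fail to reject H0.


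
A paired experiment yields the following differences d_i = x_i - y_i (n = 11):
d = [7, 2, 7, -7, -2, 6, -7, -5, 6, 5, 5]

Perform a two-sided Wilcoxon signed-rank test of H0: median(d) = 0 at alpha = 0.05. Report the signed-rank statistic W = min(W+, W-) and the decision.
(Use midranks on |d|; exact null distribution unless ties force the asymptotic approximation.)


Step 1: Drop any zero differences (none here) and take |d_i|.
|d| = [7, 2, 7, 7, 2, 6, 7, 5, 6, 5, 5]
Step 2: Midrank |d_i| (ties get averaged ranks).
ranks: |7|->9.5, |2|->1.5, |7|->9.5, |7|->9.5, |2|->1.5, |6|->6.5, |7|->9.5, |5|->4, |6|->6.5, |5|->4, |5|->4
Step 3: Attach original signs; sum ranks with positive sign and with negative sign.
W+ = 9.5 + 1.5 + 9.5 + 6.5 + 6.5 + 4 + 4 = 41.5
W- = 9.5 + 1.5 + 9.5 + 4 = 24.5
(Check: W+ + W- = 66 should equal n(n+1)/2 = 66.)
Step 4: Test statistic W = min(W+, W-) = 24.5.
Step 5: Ties in |d|, so use the tie-corrected normal approximation.
        E[W] = n(n+1)/4 = 11*12/4 = 33.
        Tie groups: |d|=2 (t=2), |d|=5 (t=3), |d|=6 (t=2), |d|=7 (t=4); sum(t^3 - t) = 96.
        Var[W] = n(n+1)(2n+1)/24 - sum(t^3-t)/48 = 3036/24 - 96/48 = 124.5.
        z = (W - E[W]) / sqrt(Var[W]) = (24.5 - 33) / 11.1580 = -0.7618.
        Two-sided p = 2*Phi(z) = 0.446186.
Step 6: alpha = 0.05. fail to reject H0.

W+ = 41.5, W- = 24.5, W = min = 24.5, p = 0.446186, fail to reject H0.


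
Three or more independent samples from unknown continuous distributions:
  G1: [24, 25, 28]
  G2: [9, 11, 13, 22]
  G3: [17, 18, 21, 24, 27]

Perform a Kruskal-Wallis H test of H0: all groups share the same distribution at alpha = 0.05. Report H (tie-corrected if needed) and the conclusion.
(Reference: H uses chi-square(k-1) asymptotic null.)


Step 1: Combine all N = 12 observations and assign midranks.
sorted (value, group, rank): (9,G2,1), (11,G2,2), (13,G2,3), (17,G3,4), (18,G3,5), (21,G3,6), (22,G2,7), (24,G1,8.5), (24,G3,8.5), (25,G1,10), (27,G3,11), (28,G1,12)
Step 2: Sum ranks within each group.
R_1 = 30.5 (n_1 = 3)
R_2 = 13 (n_2 = 4)
R_3 = 34.5 (n_3 = 5)
Step 3: H = 12/(N(N+1)) * sum(R_i^2/n_i) - 3(N+1)
     = 12/(12*13) * (30.5^2/3 + 13^2/4 + 34.5^2/5) - 3*13
     = 0.076923 * 590.383 - 39
     = 6.414103.
Step 4: Ties present; correction factor C = 1 - 6/(12^3 - 12) = 0.996503. Corrected H = 6.414103 / 0.996503 = 6.436608.
Step 5: Under H0, H ~ chi^2(2); p-value = 0.040023.
Step 6: alpha = 0.05. reject H0.

H = 6.4366, df = 2, p = 0.040023, reject H0.


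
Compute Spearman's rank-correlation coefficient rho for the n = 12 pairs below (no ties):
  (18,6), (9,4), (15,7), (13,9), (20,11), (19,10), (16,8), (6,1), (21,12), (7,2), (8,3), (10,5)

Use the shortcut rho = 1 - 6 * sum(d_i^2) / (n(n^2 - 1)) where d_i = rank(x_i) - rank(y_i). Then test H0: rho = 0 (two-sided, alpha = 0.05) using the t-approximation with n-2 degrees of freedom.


Step 1: Rank x and y separately (midranks; no ties here).
rank(x): 18->9, 9->4, 15->7, 13->6, 20->11, 19->10, 16->8, 6->1, 21->12, 7->2, 8->3, 10->5
rank(y): 6->6, 4->4, 7->7, 9->9, 11->11, 10->10, 8->8, 1->1, 12->12, 2->2, 3->3, 5->5
Step 2: d_i = R_x(i) - R_y(i); compute d_i^2.
  (9-6)^2=9, (4-4)^2=0, (7-7)^2=0, (6-9)^2=9, (11-11)^2=0, (10-10)^2=0, (8-8)^2=0, (1-1)^2=0, (12-12)^2=0, (2-2)^2=0, (3-3)^2=0, (5-5)^2=0
sum(d^2) = 18.
Step 3: rho = 1 - 6*18 / (12*(12^2 - 1)) = 1 - 108/1716 = 0.937063.
Step 4: Under H0, t = rho * sqrt((n-2)/(1-rho^2)) = 8.4868 ~ t(10).
Step 5: Two-sided p-value from the t-distribution with 10 df = 0.000007.
Step 6: alpha = 0.05. reject H0.

rho = 0.9371, p = 0.000007, reject H0 at alpha = 0.05.


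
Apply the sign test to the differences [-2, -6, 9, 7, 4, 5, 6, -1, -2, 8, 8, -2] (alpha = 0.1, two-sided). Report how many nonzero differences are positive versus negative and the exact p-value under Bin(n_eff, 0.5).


Step 1: Discard zero differences. Original n = 12; n_eff = number of nonzero differences = 12.
Nonzero differences (with sign): -2, -6, +9, +7, +4, +5, +6, -1, -2, +8, +8, -2
Step 2: Count signs: positive = 7, negative = 5.
Step 3: Under H0: P(positive) = 0.5, so the number of positives S ~ Bin(12, 0.5).
Step 4: Two-sided exact p-value = sum of Bin(12,0.5) probabilities at or below the observed probability = 0.774414.
Step 5: alpha = 0.1. fail to reject H0.

n_eff = 12, pos = 7, neg = 5, p = 0.774414, fail to reject H0.


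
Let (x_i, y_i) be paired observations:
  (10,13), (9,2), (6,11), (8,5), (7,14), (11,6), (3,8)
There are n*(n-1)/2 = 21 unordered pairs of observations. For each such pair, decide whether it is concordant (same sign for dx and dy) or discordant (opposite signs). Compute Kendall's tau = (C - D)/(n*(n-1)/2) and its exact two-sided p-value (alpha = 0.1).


Step 1: Enumerate the 21 unordered pairs (i,j) with i<j and classify each by sign(x_j-x_i) * sign(y_j-y_i).
  (1,2):dx=-1,dy=-11->C; (1,3):dx=-4,dy=-2->C; (1,4):dx=-2,dy=-8->C; (1,5):dx=-3,dy=+1->D
  (1,6):dx=+1,dy=-7->D; (1,7):dx=-7,dy=-5->C; (2,3):dx=-3,dy=+9->D; (2,4):dx=-1,dy=+3->D
  (2,5):dx=-2,dy=+12->D; (2,6):dx=+2,dy=+4->C; (2,7):dx=-6,dy=+6->D; (3,4):dx=+2,dy=-6->D
  (3,5):dx=+1,dy=+3->C; (3,6):dx=+5,dy=-5->D; (3,7):dx=-3,dy=-3->C; (4,5):dx=-1,dy=+9->D
  (4,6):dx=+3,dy=+1->C; (4,7):dx=-5,dy=+3->D; (5,6):dx=+4,dy=-8->D; (5,7):dx=-4,dy=-6->C
  (6,7):dx=-8,dy=+2->D
Step 2: C = 9, D = 12, total pairs = 21.
Step 3: tau = (C - D)/(n(n-1)/2) = (9 - 12)/21 = -0.142857.
Step 4: Exact two-sided p-value (enumerate n! = 5040 permutations of y under H0): p = 0.772619.
Step 5: alpha = 0.1. fail to reject H0.

tau_b = -0.1429 (C=9, D=12), p = 0.772619, fail to reject H0.


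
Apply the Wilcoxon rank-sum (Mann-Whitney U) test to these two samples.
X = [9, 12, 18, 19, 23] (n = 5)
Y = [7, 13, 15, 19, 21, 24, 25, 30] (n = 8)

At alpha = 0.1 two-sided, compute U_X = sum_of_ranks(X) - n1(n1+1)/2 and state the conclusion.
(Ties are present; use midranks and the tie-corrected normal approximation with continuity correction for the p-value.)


Step 1: Combine and sort all 13 observations; assign midranks.
sorted (value, group): (7,Y), (9,X), (12,X), (13,Y), (15,Y), (18,X), (19,X), (19,Y), (21,Y), (23,X), (24,Y), (25,Y), (30,Y)
ranks: 7->1, 9->2, 12->3, 13->4, 15->5, 18->6, 19->7.5, 19->7.5, 21->9, 23->10, 24->11, 25->12, 30->13
Step 2: Rank sum for X: R1 = 2 + 3 + 6 + 7.5 + 10 = 28.5.
Step 3: U_X = R1 - n1(n1+1)/2 = 28.5 - 5*6/2 = 28.5 - 15 = 13.5.
       U_Y = n1*n2 - U_X = 40 - 13.5 = 26.5.
Step 4: Ties are present, so use the tie-corrected normal approximation (with continuity correction) for the p-value.
Step 5: p-value = 0.379120; compare to alpha = 0.1. fail to reject H0.

U_X = 13.5, p = 0.379120, fail to reject H0 at alpha = 0.1.


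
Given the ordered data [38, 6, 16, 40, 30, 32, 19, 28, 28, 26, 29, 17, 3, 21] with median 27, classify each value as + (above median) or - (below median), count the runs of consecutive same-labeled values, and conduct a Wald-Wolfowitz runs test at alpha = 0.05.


Step 1: Compute median = 27; label A = above, B = below.
Labels in order: ABBAAABAABABBB  (n_A = 7, n_B = 7)
Step 2: Count runs R = 8.
Step 3: Under H0 (random ordering), E[R] = 2*n_A*n_B/(n_A+n_B) + 1 = 2*7*7/14 + 1 = 8.0000.
        Var[R] = 2*n_A*n_B*(2*n_A*n_B - n_A - n_B) / ((n_A+n_B)^2 * (n_A+n_B-1)) = 8232/2548 = 3.2308.
        SD[R] = 1.7974.
Step 4: R = E[R], so z = 0 with no continuity correction.
Step 5: Two-sided p-value via normal approximation = 2*(1 - Phi(|z|)) = 1.000000.
Step 6: alpha = 0.05. fail to reject H0.

R = 8, z = 0.0000, p = 1.000000, fail to reject H0.


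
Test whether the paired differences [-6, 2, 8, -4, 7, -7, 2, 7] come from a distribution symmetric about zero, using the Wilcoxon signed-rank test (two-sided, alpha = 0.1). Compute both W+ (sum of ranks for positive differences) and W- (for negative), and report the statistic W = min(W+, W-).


Step 1: Drop any zero differences (none here) and take |d_i|.
|d| = [6, 2, 8, 4, 7, 7, 2, 7]
Step 2: Midrank |d_i| (ties get averaged ranks).
ranks: |6|->4, |2|->1.5, |8|->8, |4|->3, |7|->6, |7|->6, |2|->1.5, |7|->6
Step 3: Attach original signs; sum ranks with positive sign and with negative sign.
W+ = 1.5 + 8 + 6 + 1.5 + 6 = 23
W- = 4 + 3 + 6 = 13
(Check: W+ + W- = 36 should equal n(n+1)/2 = 36.)
Step 4: Test statistic W = min(W+, W-) = 13.
Step 5: Ties in |d|, so use the tie-corrected normal approximation.
        E[W] = n(n+1)/4 = 8*9/4 = 18.
        Tie groups: |d|=2 (t=2), |d|=7 (t=3); sum(t^3 - t) = 30.
        Var[W] = n(n+1)(2n+1)/24 - sum(t^3-t)/48 = 1224/24 - 30/48 = 50.375.
        z = (W - E[W]) / sqrt(Var[W]) = (13 - 18) / 7.0975 = -0.7045.
        Two-sided p = 2*Phi(z) = 0.481140.
Step 6: alpha = 0.1. fail to reject H0.

W+ = 23, W- = 13, W = min = 13, p = 0.481140, fail to reject H0.


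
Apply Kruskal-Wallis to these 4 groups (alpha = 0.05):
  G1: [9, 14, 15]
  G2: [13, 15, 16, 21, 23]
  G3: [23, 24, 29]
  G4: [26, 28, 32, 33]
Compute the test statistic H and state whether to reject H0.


Step 1: Combine all N = 15 observations and assign midranks.
sorted (value, group, rank): (9,G1,1), (13,G2,2), (14,G1,3), (15,G1,4.5), (15,G2,4.5), (16,G2,6), (21,G2,7), (23,G2,8.5), (23,G3,8.5), (24,G3,10), (26,G4,11), (28,G4,12), (29,G3,13), (32,G4,14), (33,G4,15)
Step 2: Sum ranks within each group.
R_1 = 8.5 (n_1 = 3)
R_2 = 28 (n_2 = 5)
R_3 = 31.5 (n_3 = 3)
R_4 = 52 (n_4 = 4)
Step 3: H = 12/(N(N+1)) * sum(R_i^2/n_i) - 3(N+1)
     = 12/(15*16) * (8.5^2/3 + 28^2/5 + 31.5^2/3 + 52^2/4) - 3*16
     = 0.050000 * 1187.63 - 48
     = 11.381667.
Step 4: Ties present; correction factor C = 1 - 12/(15^3 - 15) = 0.996429. Corrected H = 11.381667 / 0.996429 = 11.422461.
Step 5: Under H0, H ~ chi^2(3); p-value = 0.009648.
Step 6: alpha = 0.05. reject H0.

H = 11.4225, df = 3, p = 0.009648, reject H0.


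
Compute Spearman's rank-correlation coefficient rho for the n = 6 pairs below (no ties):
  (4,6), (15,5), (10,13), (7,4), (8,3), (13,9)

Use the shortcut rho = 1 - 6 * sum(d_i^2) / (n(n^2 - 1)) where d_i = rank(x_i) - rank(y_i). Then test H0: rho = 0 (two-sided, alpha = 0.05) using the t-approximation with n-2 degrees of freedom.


Step 1: Rank x and y separately (midranks; no ties here).
rank(x): 4->1, 15->6, 10->4, 7->2, 8->3, 13->5
rank(y): 6->4, 5->3, 13->6, 4->2, 3->1, 9->5
Step 2: d_i = R_x(i) - R_y(i); compute d_i^2.
  (1-4)^2=9, (6-3)^2=9, (4-6)^2=4, (2-2)^2=0, (3-1)^2=4, (5-5)^2=0
sum(d^2) = 26.
Step 3: rho = 1 - 6*26 / (6*(6^2 - 1)) = 1 - 156/210 = 0.257143.
Step 4: Under H0, t = rho * sqrt((n-2)/(1-rho^2)) = 0.5322 ~ t(4).
Step 5: Two-sided p-value from the t-distribution with 4 df = 0.622787.
Step 6: alpha = 0.05. fail to reject H0.

rho = 0.2571, p = 0.622787, fail to reject H0 at alpha = 0.05.


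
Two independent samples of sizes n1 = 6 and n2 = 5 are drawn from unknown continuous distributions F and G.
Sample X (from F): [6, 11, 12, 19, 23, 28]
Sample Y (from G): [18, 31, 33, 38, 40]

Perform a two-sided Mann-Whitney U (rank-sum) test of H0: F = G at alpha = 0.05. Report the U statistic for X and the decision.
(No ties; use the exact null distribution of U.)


Step 1: Combine and sort all 11 observations; assign midranks.
sorted (value, group): (6,X), (11,X), (12,X), (18,Y), (19,X), (23,X), (28,X), (31,Y), (33,Y), (38,Y), (40,Y)
ranks: 6->1, 11->2, 12->3, 18->4, 19->5, 23->6, 28->7, 31->8, 33->9, 38->10, 40->11
Step 2: Rank sum for X: R1 = 1 + 2 + 3 + 5 + 6 + 7 = 24.
Step 3: U_X = R1 - n1(n1+1)/2 = 24 - 6*7/2 = 24 - 21 = 3.
       U_Y = n1*n2 - U_X = 30 - 3 = 27.
Step 4: No ties, so the exact null distribution of U (based on enumerating the C(11,6) = 462 equally likely rank assignments) gives the two-sided p-value.
Step 5: p-value = 0.030303; compare to alpha = 0.05. reject H0.

U_X = 3, p = 0.030303, reject H0 at alpha = 0.05.


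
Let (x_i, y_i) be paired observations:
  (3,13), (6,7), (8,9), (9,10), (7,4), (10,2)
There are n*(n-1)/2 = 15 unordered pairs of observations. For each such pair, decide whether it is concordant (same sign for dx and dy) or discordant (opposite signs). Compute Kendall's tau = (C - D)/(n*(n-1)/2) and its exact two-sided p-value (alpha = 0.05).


Step 1: Enumerate the 15 unordered pairs (i,j) with i<j and classify each by sign(x_j-x_i) * sign(y_j-y_i).
  (1,2):dx=+3,dy=-6->D; (1,3):dx=+5,dy=-4->D; (1,4):dx=+6,dy=-3->D; (1,5):dx=+4,dy=-9->D
  (1,6):dx=+7,dy=-11->D; (2,3):dx=+2,dy=+2->C; (2,4):dx=+3,dy=+3->C; (2,5):dx=+1,dy=-3->D
  (2,6):dx=+4,dy=-5->D; (3,4):dx=+1,dy=+1->C; (3,5):dx=-1,dy=-5->C; (3,6):dx=+2,dy=-7->D
  (4,5):dx=-2,dy=-6->C; (4,6):dx=+1,dy=-8->D; (5,6):dx=+3,dy=-2->D
Step 2: C = 5, D = 10, total pairs = 15.
Step 3: tau = (C - D)/(n(n-1)/2) = (5 - 10)/15 = -0.333333.
Step 4: Exact two-sided p-value (enumerate n! = 720 permutations of y under H0): p = 0.469444.
Step 5: alpha = 0.05. fail to reject H0.

tau_b = -0.3333 (C=5, D=10), p = 0.469444, fail to reject H0.


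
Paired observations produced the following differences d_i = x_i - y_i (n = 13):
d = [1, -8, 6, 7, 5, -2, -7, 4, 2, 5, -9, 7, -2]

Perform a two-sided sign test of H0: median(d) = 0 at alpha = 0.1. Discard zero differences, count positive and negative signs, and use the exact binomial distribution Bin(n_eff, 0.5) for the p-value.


Step 1: Discard zero differences. Original n = 13; n_eff = number of nonzero differences = 13.
Nonzero differences (with sign): +1, -8, +6, +7, +5, -2, -7, +4, +2, +5, -9, +7, -2
Step 2: Count signs: positive = 8, negative = 5.
Step 3: Under H0: P(positive) = 0.5, so the number of positives S ~ Bin(13, 0.5).
Step 4: Two-sided exact p-value = sum of Bin(13,0.5) probabilities at or below the observed probability = 0.581055.
Step 5: alpha = 0.1. fail to reject H0.

n_eff = 13, pos = 8, neg = 5, p = 0.581055, fail to reject H0.
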